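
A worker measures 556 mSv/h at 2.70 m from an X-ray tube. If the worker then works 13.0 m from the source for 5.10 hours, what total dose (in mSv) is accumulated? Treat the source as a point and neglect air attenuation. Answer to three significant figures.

122 mSv

Using I₁d₁² = I₂d₂², rate at 13.0 m:
556 × (2.70/13.0)² = 556 × 0.04314 = 23.99 mSv/h.
Dose = rate × time = 23.99 mSv/h × 5.100 h = 122.3 mSv.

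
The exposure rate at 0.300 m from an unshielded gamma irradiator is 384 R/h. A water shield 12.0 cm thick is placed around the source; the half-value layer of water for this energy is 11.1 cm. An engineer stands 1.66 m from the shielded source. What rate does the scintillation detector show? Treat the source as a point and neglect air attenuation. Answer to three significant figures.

5.93 R/h

Distance alone: (0.300/1.66)² = 0.03266, so 384 × 0.03266 = 12.54 R/h.
Shield: 12.0/11.1 = 1.081 half-value layers → attenuation 2^(−1.081) = 0.4727.
Combined: 12.54 × 0.4727 = 5.928 R/h.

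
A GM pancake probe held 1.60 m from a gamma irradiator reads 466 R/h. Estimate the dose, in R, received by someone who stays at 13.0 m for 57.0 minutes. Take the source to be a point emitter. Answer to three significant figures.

6.71 R

Since intensity falls as 1/r², rate at 13.0 m:
466 × (1.60/13.0)² = 466 × 0.01515 = 7.060 R/h.
Dose = rate × time = 7.060 R/h × 0.9500 h = 6.707 R.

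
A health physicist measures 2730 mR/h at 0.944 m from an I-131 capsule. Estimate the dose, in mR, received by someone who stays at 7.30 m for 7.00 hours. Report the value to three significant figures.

320 mR

Since intensity falls as 1/r², rate at 7.30 m:
2730 × (0.944/7.30)² = 2730 × 0.01672 = 45.65 mR/h.
Dose = rate × time = 45.65 mR/h × 7.000 h = 319.6 mR.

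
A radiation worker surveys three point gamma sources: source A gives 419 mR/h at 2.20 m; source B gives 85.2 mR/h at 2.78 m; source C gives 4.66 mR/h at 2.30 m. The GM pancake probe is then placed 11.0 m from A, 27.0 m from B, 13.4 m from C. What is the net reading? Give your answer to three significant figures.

17.8 mR/h

Each source contributes Iᵢ·(dᵢ/rᵢ)²; contributions add.
A: 419 × (2.20/11.0)² = 16.76 mR/h
B: 85.2 × (2.78/27.0)² = 0.9032 mR/h
C: 4.66 × (2.30/13.4)² = 0.1373 mR/h
Total = 16.76 + 0.9032 + 0.1373 = 17.80 mR/h.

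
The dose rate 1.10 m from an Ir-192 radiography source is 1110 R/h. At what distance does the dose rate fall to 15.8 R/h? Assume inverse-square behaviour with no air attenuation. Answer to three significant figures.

Intensity scales as (d₁/d₂)², so d₂ = d₁·√(I₁/I₂).
I₁/I₂ = 1110/15.8 = 70.25, so d₂ = 1.10 × √70.25 = 9.220 m.

9.22 m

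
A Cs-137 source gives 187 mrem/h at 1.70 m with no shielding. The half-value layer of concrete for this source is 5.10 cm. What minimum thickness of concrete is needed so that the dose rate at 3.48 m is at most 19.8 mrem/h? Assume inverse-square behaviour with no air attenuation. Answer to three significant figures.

5.98 cm

At 3.48 m, distance alone gives 187 × (1.70/3.48)² = 187 × 0.2386 = 44.62 mrem/h.
Further attenuation needed: 44.62/19.8 = 2.254.
n = log₂(2.254) = 1.172 half-value layers.
Thickness = 1.172 × 5.10 cm = 5.977 cm.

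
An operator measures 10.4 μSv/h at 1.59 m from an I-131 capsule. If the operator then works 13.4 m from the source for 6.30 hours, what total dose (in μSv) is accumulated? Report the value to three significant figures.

Since intensity falls as 1/r², rate at 13.4 m:
10.4 × (1.59/13.4)² = 10.4 × 0.01408 = 0.1464 μSv/h.
Dose = rate × time = 0.1464 μSv/h × 6.300 h = 0.9223 μSv.

0.922 μSv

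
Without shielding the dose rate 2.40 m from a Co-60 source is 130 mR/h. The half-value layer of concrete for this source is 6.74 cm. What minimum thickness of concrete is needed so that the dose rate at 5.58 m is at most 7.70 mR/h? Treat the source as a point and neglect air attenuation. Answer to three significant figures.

At 5.58 m, distance alone gives (2.40/5.58)² = 0.1850, so 130 × 0.1850 = 24.05 mR/h.
Further attenuation needed: 24.05/7.70 = 3.123.
n = log₂(3.123) = 1.643 half-value layers.
Thickness = 1.643 × 6.74 cm = 11.07 cm.

11.1 cm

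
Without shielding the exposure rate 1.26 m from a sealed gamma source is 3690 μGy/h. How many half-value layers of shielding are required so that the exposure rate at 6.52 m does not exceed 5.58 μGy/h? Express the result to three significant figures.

4.63 half-value layers

At 6.52 m, distance alone gives (1.26/6.52)² = 0.03735, so 3690 × 0.03735 = 137.8 μGy/h.
Further attenuation needed: 137.8/5.58 = 24.70.
n = log₂(24.70) = 4.626 half-value layers.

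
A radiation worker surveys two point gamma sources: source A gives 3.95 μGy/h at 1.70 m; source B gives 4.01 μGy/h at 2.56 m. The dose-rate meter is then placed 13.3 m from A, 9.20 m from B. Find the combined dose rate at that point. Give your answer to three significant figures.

0.375 μGy/h

Each source contributes Iᵢ·(dᵢ/rᵢ)²; contributions add.
A: 3.95 × (1.70/13.3)² = 0.06453 μGy/h
B: 4.01 × (2.56/9.20)² = 0.3105 μGy/h
Total = 0.06453 + 0.3105 = 0.3750 μGy/h.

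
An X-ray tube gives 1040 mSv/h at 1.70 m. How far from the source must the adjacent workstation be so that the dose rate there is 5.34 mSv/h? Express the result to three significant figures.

By the inverse-square law, d₂ = d₁·√(I₁/I₂).
I₁/I₂ = 1040/5.34 = 194.8, so d₂ = 1.70 × √194.8 = 23.73 m.

23.7 m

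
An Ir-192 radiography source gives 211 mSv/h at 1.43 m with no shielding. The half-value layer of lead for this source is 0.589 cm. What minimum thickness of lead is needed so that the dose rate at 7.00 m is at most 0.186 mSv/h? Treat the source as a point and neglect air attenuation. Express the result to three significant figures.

At 7.00 m, distance alone gives 211 × (1.43/7.00)² = 211 × 0.04173 = 8.805 mSv/h.
Further attenuation needed: 8.805/0.186 = 47.34.
n = log₂(47.34) = 5.565 half-value layers.
Thickness = 5.565 × 0.589 cm = 3.278 cm.

3.28 cm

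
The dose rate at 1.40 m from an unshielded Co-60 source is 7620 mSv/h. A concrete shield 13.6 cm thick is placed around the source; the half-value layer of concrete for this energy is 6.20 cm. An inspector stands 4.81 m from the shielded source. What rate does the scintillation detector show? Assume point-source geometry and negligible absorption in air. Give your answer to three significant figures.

141 mSv/h

Distance alone: 7620 × (1.40/4.81)² = 7620 × 0.08472 = 645.6 mSv/h.
Shield: 13.6/6.20 = 2.194 half-value layers → attenuation 2^(−2.194) = 0.2185.
Combined: 645.6 × 0.2185 = 141.1 mSv/h.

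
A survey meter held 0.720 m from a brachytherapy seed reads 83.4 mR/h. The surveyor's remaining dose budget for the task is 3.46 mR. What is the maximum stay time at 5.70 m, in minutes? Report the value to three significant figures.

156 min

Using I₁d₁² = I₂d₂², rate at 5.70 m:
83.4 × (0.720/5.70)² = 83.4 × 0.01596 = 1.331 mR/h.
Stay time = 3.46 mR ÷ 1.331 mR/h = 2.600 h = 156.0 min.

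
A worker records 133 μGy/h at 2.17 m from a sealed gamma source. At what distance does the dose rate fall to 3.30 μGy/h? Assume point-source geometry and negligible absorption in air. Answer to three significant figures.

Applying the 1/r² law, d₂ = d₁·√(I₁/I₂).
I₁/I₂ = 133/3.30 = 40.30, so d₂ = 2.17 × √40.30 = 13.78 m.

13.8 m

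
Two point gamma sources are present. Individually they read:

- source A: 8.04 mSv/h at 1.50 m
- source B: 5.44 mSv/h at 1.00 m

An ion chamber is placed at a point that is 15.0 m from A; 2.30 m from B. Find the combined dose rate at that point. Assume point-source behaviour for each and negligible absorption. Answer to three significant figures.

By superposition, sum each source's inverse-square contribution:
A: 8.04 × (1.50/15.0)² = 0.08040 mSv/h
B: 5.44 × (1.00/2.30)² = 1.028 mSv/h
Total = 0.08040 + 1.028 = 1.108 mSv/h.

1.11 mSv/h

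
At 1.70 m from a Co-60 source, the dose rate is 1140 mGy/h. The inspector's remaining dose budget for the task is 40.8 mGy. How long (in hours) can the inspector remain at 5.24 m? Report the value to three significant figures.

0.340 h

Applying the 1/r² law, rate at 5.24 m:
1140 × (1.70/5.24)² = 1140 × 0.1053 = 120.0 mGy/h.
Stay time = 40.8 mGy ÷ 120.0 mGy/h = 0.3400 h.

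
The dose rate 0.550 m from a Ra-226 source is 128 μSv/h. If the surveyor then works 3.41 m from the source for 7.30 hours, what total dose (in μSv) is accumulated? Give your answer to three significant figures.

24.3 μSv

Applying the 1/r² law, rate at 3.41 m:
(0.550/3.41)² = 0.02601, so 128 × 0.02601 = 3.329 μSv/h.
Dose = rate × time = 3.329 μSv/h × 7.300 h = 24.30 μSv.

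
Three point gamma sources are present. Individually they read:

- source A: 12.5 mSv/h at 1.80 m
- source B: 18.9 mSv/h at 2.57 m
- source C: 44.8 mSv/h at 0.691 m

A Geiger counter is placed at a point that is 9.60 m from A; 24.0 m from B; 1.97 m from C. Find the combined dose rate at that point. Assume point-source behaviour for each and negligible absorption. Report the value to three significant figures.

6.17 mSv/h

Each source contributes Iᵢ·(dᵢ/rᵢ)²; contributions add.
A: 12.5 × (1.80/9.60)² = 0.4395 mSv/h
B: 18.9 × (2.57/24.0)² = 0.2167 mSv/h
C: 44.8 × (0.691/1.97)² = 5.512 mSv/h
Total = 0.4395 + 0.2167 + 5.512 = 6.168 mSv/h.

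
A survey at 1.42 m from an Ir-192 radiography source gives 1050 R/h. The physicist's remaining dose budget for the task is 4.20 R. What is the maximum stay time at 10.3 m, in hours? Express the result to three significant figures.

0.210 h

By the inverse-square law, rate at 10.3 m:
1050 × (1.42/10.3)² = 1050 × 0.01901 = 19.96 R/h.
Stay time = 4.20 R ÷ 19.96 R/h = 0.2104 h.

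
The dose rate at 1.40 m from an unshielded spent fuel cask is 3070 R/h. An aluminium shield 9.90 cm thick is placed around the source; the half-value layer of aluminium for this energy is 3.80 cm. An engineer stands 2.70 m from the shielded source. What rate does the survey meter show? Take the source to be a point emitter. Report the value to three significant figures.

136 R/h

Distance alone: (1.40/2.70)² = 0.2689, so 3070 × 0.2689 = 825.5 R/h.
Shield: 9.90/3.80 = 2.605 half-value layers → attenuation 2^(−2.605) = 0.1644.
Combined: 825.5 × 0.1644 = 135.7 R/h.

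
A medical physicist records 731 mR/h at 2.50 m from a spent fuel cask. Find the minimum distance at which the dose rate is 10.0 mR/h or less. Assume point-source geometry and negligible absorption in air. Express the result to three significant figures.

21.4 m

By the inverse-square law, d₂ = d₁·√(I₁/I₂).
I₁/I₂ = 731/10.0 = 73.10, so d₂ = 2.50 × √73.10 = 21.37 m.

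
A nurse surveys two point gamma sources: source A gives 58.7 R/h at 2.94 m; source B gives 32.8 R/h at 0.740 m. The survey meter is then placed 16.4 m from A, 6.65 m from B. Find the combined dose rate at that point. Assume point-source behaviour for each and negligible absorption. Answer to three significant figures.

By superposition, sum each source's inverse-square contribution:
A: 58.7 × (2.94/16.4)² = 1.886 R/h
B: 32.8 × (0.740/6.65)² = 0.4062 R/h
Total = 1.886 + 0.4062 = 2.292 R/h.

2.29 R/h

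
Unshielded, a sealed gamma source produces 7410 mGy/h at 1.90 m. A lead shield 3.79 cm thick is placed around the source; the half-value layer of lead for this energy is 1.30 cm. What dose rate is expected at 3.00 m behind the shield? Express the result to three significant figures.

394 mGy/h

Distance alone: 7410 × (1.90/3.00)² = 7410 × 0.4011 = 2972 mGy/h.
Shield: 3.79/1.30 = 2.915 half-value layers → attenuation 2^(−2.915) = 0.1326.
Combined: 2972 × 0.1326 = 394.1 mGy/h.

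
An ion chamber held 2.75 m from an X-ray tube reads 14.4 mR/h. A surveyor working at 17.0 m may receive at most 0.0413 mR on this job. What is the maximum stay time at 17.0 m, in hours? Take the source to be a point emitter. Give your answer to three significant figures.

Since intensity falls as 1/r², rate at 17.0 m:
(2.75/17.0)² = 0.02617, so 14.4 × 0.02617 = 0.3768 mR/h.
Stay time = 0.0413 mR ÷ 0.3768 mR/h = 0.1096 h.

0.110 h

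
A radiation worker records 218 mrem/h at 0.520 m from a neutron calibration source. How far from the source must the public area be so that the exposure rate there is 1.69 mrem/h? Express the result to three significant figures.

5.91 m

Since intensity falls as 1/r², d₂ = d₁·√(I₁/I₂).
I₁/I₂ = 218/1.69 = 129.0, so d₂ = 0.520 × √129.0 = 5.906 m.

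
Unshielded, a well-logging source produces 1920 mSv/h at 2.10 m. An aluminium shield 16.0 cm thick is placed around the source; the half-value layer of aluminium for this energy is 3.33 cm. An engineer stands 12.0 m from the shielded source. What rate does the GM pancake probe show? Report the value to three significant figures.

2.10 mSv/h

Distance alone: 1920 × (2.10/12.0)² = 1920 × 0.03063 = 58.81 mSv/h.
Shield: 16.0/3.33 = 4.805 half-value layers → attenuation 2^(−4.805) = 0.03577.
Combined: 58.81 × 0.03577 = 2.104 mSv/h.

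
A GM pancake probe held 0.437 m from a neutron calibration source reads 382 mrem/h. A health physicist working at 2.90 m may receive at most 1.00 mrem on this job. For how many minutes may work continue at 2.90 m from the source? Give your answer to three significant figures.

6.92 min

Using I₁d₁² = I₂d₂², rate at 2.90 m:
382 × (0.437/2.90)² = 382 × 0.02271 = 8.675 mrem/h.
Stay time = 1.00 mrem ÷ 8.675 mrem/h = 0.1153 h = 6.918 min.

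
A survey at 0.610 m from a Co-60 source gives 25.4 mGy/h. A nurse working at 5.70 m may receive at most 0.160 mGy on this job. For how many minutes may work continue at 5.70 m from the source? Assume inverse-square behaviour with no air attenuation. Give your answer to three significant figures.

33.0 min

Intensity scales as (d₁/d₂)², so rate at 5.70 m:
25.4 × (0.610/5.70)² = 25.4 × 0.01145 = 0.2908 mGy/h.
Stay time = 0.160 mGy ÷ 0.2908 mGy/h = 0.5502 h = 33.01 min.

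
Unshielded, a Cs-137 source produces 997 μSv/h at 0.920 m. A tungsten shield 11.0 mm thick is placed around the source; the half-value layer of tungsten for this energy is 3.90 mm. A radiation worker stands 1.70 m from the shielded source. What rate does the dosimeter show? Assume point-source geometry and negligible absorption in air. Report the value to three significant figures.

Distance alone: 997 × (0.920/1.70)² = 997 × 0.2929 = 292.0 μSv/h.
Shield: 11.0/3.90 = 2.821 half-value layers → attenuation 2^(−2.821) = 0.1415.
Combined: 292.0 × 0.1415 = 41.32 μSv/h.

41.3 μSv/h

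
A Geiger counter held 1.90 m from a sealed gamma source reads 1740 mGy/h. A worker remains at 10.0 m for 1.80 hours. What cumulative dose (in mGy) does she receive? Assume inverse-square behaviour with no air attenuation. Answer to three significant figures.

113 mGy

Applying the 1/r² law, rate at 10.0 m:
(1.90/10.0)² = 0.03610, so 1740 × 0.03610 = 62.81 mGy/h.
Dose = rate × time = 62.81 mGy/h × 1.800 h = 113.1 mGy.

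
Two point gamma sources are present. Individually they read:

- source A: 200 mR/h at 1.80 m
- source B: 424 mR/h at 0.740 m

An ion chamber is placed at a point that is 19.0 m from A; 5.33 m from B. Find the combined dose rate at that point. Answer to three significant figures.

Each source contributes Iᵢ·(dᵢ/rᵢ)²; contributions add.
A: 200 × (1.80/19.0)² = 1.795 mR/h
B: 424 × (0.740/5.33)² = 8.173 mR/h
Total = 1.795 + 8.173 = 9.968 mR/h.

9.97 mR/h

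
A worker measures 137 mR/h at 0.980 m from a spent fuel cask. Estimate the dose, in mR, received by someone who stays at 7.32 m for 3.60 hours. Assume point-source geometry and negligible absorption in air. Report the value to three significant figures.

Applying the 1/r² law, rate at 7.32 m:
137 × (0.980/7.32)² = 137 × 0.01792 = 2.455 mR/h.
Dose = rate × time = 2.455 mR/h × 3.600 h = 8.838 mR.

8.84 mR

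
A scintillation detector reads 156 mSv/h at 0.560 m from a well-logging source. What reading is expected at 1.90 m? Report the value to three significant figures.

13.6 mSv/h

Applying the 1/r² law, the rate at 1.90 m is
156 × (0.560/1.90)² = 156 × 0.08687 = 13.55 mSv/h.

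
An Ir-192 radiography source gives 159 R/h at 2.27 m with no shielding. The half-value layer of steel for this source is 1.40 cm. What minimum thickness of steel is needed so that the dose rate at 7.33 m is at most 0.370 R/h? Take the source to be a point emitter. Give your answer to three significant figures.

At 7.33 m, distance alone gives 159 × (2.27/7.33)² = 159 × 0.09591 = 15.25 R/h.
Further attenuation needed: 15.25/0.370 = 41.22.
n = log₂(41.22) = 5.365 half-value layers.
Thickness = 5.365 × 1.40 cm = 7.511 cm.

7.51 cm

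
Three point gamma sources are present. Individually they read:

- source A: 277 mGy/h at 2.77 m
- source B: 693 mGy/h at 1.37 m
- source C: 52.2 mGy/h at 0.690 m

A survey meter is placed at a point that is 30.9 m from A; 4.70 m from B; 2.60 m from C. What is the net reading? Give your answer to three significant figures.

By superposition, sum each source's inverse-square contribution:
A: 277 × (2.77/30.9)² = 2.226 mGy/h
B: 693 × (1.37/4.70)² = 58.88 mGy/h
C: 52.2 × (0.690/2.60)² = 3.676 mGy/h
Total = 2.226 + 58.88 + 3.676 = 64.78 mGy/h.

64.8 mGy/h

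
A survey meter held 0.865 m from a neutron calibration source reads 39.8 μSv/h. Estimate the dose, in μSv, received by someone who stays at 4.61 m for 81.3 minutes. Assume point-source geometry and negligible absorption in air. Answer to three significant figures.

1.90 μSv

Using I₁d₁² = I₂d₂², rate at 4.61 m:
(0.865/4.61)² = 0.03521, so 39.8 × 0.03521 = 1.401 μSv/h.
Dose = rate × time = 1.401 μSv/h × 1.355 h = 1.898 μSv.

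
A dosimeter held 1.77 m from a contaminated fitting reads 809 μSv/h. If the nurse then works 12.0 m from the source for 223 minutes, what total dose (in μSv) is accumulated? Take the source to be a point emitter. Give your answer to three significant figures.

65.4 μSv

Applying the 1/r² law, rate at 12.0 m:
809 × (1.77/12.0)² = 809 × 0.02176 = 17.60 μSv/h.
Dose = rate × time = 17.60 μSv/h × 3.717 h = 65.42 μSv.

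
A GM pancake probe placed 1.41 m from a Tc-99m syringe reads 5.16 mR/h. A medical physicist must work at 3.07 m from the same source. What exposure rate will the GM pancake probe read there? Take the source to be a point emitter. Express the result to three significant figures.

Intensity scales as (d₁/d₂)², so scaling from 1.41 m to 3.07 m:
(1.41/3.07)² = 0.2109, so 5.16 × 0.2109 = 1.088 mR/h.

1.09 mR/h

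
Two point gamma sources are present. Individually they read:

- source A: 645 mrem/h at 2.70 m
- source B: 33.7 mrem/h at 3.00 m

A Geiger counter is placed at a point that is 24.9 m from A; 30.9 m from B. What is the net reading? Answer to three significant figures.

7.90 mrem/h

By superposition, sum each source's inverse-square contribution:
A: 645 × (2.70/24.9)² = 7.584 mrem/h
B: 33.7 × (3.00/30.9)² = 0.3177 mrem/h
Total = 7.584 + 0.3177 = 7.902 mrem/h.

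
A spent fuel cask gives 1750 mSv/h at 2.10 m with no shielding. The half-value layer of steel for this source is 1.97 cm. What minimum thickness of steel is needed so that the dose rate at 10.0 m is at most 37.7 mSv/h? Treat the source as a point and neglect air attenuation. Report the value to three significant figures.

2.04 cm

At 10.0 m, distance alone gives 1750 × (2.10/10.0)² = 1750 × 0.04410 = 77.17 mSv/h.
Further attenuation needed: 77.17/37.7 = 2.047.
n = log₂(2.047) = 1.034 half-value layers.
Thickness = 1.034 × 1.97 cm = 2.037 cm.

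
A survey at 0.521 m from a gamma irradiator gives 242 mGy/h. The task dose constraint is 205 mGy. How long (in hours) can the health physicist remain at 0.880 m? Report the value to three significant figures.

Applying the 1/r² law, rate at 0.880 m:
(0.521/0.880)² = 0.3505, so 242 × 0.3505 = 84.82 mGy/h.
Stay time = 205 mGy ÷ 84.82 mGy/h = 2.417 h.

2.42 h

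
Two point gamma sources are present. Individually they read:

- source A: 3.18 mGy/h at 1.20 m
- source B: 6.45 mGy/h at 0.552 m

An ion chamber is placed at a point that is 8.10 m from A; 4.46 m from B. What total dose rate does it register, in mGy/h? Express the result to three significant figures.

0.169 mGy/h

By superposition, sum each source's inverse-square contribution:
A: 3.18 × (1.20/8.10)² = 0.06979 mGy/h
B: 6.45 × (0.552/4.46)² = 0.09880 mGy/h
Total = 0.06979 + 0.09880 = 0.1686 mGy/h.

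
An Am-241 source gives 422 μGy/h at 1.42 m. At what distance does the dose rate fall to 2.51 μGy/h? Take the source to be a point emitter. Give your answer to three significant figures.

Using I₁d₁² = I₂d₂², d₂ = d₁·√(I₁/I₂).
I₁/I₂ = 422/2.51 = 168.1, so d₂ = 1.42 × √168.1 = 18.41 m.

18.4 m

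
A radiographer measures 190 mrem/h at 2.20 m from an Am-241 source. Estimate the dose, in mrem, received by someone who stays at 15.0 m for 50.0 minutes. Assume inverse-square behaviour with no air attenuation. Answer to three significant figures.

3.41 mrem

Intensity scales as (d₁/d₂)², so rate at 15.0 m:
(2.20/15.0)² = 0.02151, so 190 × 0.02151 = 4.087 mrem/h.
Dose = rate × time = 4.087 mrem/h × 0.8333 h = 3.406 mrem.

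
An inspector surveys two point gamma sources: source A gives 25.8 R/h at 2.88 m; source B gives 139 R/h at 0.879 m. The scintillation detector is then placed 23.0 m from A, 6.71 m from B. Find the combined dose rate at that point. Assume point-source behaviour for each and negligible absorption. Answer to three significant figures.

Each source contributes Iᵢ·(dᵢ/rᵢ)²; contributions add.
A: 25.8 × (2.88/23.0)² = 0.4045 R/h
B: 139 × (0.879/6.71)² = 2.385 R/h
Total = 0.4045 + 2.385 = 2.789 R/h.

2.79 R/h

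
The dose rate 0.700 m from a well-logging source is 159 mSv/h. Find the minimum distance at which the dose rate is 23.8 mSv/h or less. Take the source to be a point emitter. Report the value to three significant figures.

Using I₁d₁² = I₂d₂², d₂ = d₁·√(I₁/I₂).
I₁/I₂ = 159/23.8 = 6.681, so d₂ = 0.700 × √6.681 = 1.809 m.

1.81 m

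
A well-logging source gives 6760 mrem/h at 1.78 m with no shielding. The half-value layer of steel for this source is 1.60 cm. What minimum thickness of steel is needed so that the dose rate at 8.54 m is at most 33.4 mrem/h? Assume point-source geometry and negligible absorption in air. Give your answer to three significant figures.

5.02 cm

At 8.54 m, distance alone gives 6760 × (1.78/8.54)² = 6760 × 0.04344 = 293.7 mrem/h.
Further attenuation needed: 293.7/33.4 = 8.793.
n = log₂(8.793) = 3.136 half-value layers.
Thickness = 3.136 × 1.60 cm = 5.018 cm.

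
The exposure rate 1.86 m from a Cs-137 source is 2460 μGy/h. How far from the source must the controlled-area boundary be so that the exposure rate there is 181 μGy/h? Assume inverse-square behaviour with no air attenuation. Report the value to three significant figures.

By the inverse-square law, d₂ = d₁·√(I₁/I₂).
I₁/I₂ = 2460/181 = 13.59, so d₂ = 1.86 × √13.59 = 6.857 m.

6.86 m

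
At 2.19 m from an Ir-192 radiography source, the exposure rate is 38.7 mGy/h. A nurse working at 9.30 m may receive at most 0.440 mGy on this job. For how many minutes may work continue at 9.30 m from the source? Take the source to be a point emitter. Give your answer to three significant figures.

Intensity scales as (d₁/d₂)², so rate at 9.30 m:
(2.19/9.30)² = 0.05545, so 38.7 × 0.05545 = 2.146 mGy/h.
Stay time = 0.440 mGy ÷ 2.146 mGy/h = 0.2050 h = 12.30 min.

12.3 min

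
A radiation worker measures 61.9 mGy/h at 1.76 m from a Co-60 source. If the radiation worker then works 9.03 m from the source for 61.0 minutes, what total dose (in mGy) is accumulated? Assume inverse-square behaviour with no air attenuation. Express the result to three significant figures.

Intensity scales as (d₁/d₂)², so rate at 9.03 m:
61.9 × (1.76/9.03)² = 61.9 × 0.03799 = 2.352 mGy/h.
Dose = rate × time = 2.352 mGy/h × 1.017 h = 2.392 mGy.

2.39 mGy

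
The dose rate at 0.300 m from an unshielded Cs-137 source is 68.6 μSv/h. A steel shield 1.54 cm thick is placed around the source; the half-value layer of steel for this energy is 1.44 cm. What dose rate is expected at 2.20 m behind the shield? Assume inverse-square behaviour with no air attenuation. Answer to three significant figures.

Distance alone: (0.300/2.20)² = 0.01860, so 68.6 × 0.01860 = 1.276 μSv/h.
Shield: 1.54/1.44 = 1.069 half-value layers → attenuation 2^(−1.069) = 0.4766.
Combined: 1.276 × 0.4766 = 0.6081 μSv/h.

0.608 μSv/h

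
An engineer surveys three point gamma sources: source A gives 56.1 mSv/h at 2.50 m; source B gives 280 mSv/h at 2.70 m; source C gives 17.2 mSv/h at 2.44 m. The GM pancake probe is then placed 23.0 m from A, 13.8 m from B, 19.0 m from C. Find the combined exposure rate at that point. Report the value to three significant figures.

Each source contributes Iᵢ·(dᵢ/rᵢ)²; contributions add.
A: 56.1 × (2.50/23.0)² = 0.6628 mSv/h
B: 280 × (2.70/13.8)² = 10.72 mSv/h
C: 17.2 × (2.44/19.0)² = 0.2837 mSv/h
Total = 0.6628 + 10.72 + 0.2837 = 11.67 mSv/h.

11.7 mSv/h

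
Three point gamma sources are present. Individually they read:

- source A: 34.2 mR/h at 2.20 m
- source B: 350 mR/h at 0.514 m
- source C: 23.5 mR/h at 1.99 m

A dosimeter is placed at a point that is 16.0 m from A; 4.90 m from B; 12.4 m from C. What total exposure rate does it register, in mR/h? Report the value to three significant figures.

By superposition, sum each source's inverse-square contribution:
A: 34.2 × (2.20/16.0)² = 0.6466 mR/h
B: 350 × (0.514/4.90)² = 3.851 mR/h
C: 23.5 × (1.99/12.4)² = 0.6052 mR/h
Total = 0.6466 + 3.851 + 0.6052 = 5.103 mR/h.

5.10 mR/h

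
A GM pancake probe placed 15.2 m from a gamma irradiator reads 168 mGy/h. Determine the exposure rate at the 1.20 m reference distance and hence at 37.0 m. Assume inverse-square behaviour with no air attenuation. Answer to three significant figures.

27000 mGy/h; 28.4 mGy/h

Intensity scales as (d₁/d₂)², so
At 1.20 m: (15.2/1.20)² = 160.4, so 168 × 160.4 = 26950 mGy/h
At 37.0 m: (1.20/37.0)² = 0.001052, so 26950 × 0.001052 = 28.35 mGy/h.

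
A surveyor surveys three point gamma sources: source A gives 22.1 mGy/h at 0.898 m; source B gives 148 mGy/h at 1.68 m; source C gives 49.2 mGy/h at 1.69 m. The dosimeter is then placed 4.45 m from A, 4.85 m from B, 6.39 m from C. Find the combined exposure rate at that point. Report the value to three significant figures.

22.1 mGy/h

By superposition, sum each source's inverse-square contribution:
A: 22.1 × (0.898/4.45)² = 0.9000 mGy/h
B: 148 × (1.68/4.85)² = 17.76 mGy/h
C: 49.2 × (1.69/6.39)² = 3.441 mGy/h
Total = 0.9000 + 17.76 + 3.441 = 22.10 mGy/h.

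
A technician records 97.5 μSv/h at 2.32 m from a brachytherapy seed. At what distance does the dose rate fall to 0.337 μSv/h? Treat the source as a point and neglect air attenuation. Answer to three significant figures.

By the inverse-square law, d₂ = d₁·√(I₁/I₂).
I₁/I₂ = 97.5/0.337 = 289.3, so d₂ = 2.32 × √289.3 = 39.46 m.

39.5 m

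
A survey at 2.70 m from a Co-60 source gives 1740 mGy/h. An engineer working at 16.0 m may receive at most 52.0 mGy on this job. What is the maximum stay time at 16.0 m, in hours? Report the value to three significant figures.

1.05 h

Intensity scales as (d₁/d₂)², so rate at 16.0 m:
(2.70/16.0)² = 0.02848, so 1740 × 0.02848 = 49.56 mGy/h.
Stay time = 52.0 mGy ÷ 49.56 mGy/h = 1.049 h.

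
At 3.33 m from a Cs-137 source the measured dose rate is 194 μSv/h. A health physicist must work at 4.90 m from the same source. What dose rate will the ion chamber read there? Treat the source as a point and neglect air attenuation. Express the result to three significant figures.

Intensity scales as (d₁/d₂)², so scaling from 3.33 m to 4.90 m:
194 × (3.33/4.90)² = 194 × 0.4618 = 89.59 μSv/h.

89.6 μSv/h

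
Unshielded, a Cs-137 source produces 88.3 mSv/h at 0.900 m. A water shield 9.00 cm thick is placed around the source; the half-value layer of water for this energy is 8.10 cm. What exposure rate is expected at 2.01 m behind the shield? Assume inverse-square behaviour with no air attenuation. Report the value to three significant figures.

8.20 mSv/h

Distance alone: (0.900/2.01)² = 0.2005, so 88.3 × 0.2005 = 17.70 mSv/h.
Shield: 9.00/8.10 = 1.111 half-value layers → attenuation 2^(−1.111) = 0.4630.
Combined: 17.70 × 0.4630 = 8.195 mSv/h.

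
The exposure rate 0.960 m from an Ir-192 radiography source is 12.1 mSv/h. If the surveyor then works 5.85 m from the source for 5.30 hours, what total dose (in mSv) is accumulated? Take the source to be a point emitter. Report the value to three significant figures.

1.73 mSv

Intensity scales as (d₁/d₂)², so rate at 5.85 m:
12.1 × (0.960/5.85)² = 12.1 × 0.02693 = 0.3259 mSv/h.
Dose = rate × time = 0.3259 mSv/h × 5.300 h = 1.727 mSv.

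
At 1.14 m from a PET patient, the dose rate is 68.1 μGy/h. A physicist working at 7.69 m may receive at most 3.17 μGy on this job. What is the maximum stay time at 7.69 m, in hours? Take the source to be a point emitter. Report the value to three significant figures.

Since intensity falls as 1/r², rate at 7.69 m:
68.1 × (1.14/7.69)² = 68.1 × 0.02198 = 1.497 μGy/h.
Stay time = 3.17 μGy ÷ 1.497 μGy/h = 2.118 h.

2.12 h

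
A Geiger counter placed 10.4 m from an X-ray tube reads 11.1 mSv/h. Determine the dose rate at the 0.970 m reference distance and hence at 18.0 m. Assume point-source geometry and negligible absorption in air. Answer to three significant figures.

1280 mSv/h; 3.71 mSv/h

By the inverse-square law,
At 0.970 m: (10.4/0.970)² = 115.0, so 11.1 × 115.0 = 1276 mSv/h
At 18.0 m: (0.970/18.0)² = 0.002904, so 1276 × 0.002904 = 3.706 mSv/h.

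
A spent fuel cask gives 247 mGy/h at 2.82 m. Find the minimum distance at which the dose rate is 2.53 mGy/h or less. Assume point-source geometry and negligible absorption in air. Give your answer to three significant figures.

Since intensity falls as 1/r², d₂ = d₁·√(I₁/I₂).
I₁/I₂ = 247/2.53 = 97.63, so d₂ = 2.82 × √97.63 = 27.86 m.

27.9 m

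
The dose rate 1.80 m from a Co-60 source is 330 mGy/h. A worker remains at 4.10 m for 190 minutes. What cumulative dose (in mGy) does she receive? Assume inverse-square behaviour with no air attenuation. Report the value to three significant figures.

201 mGy

Since intensity falls as 1/r², rate at 4.10 m:
(1.80/4.10)² = 0.1927, so 330 × 0.1927 = 63.59 mGy/h.
Dose = rate × time = 63.59 mGy/h × 3.167 h = 201.4 mGy.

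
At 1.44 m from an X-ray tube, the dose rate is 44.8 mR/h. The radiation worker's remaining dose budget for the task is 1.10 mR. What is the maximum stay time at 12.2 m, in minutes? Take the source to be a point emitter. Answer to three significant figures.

106 min

Using I₁d₁² = I₂d₂², rate at 12.2 m:
44.8 × (1.44/12.2)² = 44.8 × 0.01393 = 0.6241 mR/h.
Stay time = 1.10 mR ÷ 0.6241 mR/h = 1.763 h = 105.8 min.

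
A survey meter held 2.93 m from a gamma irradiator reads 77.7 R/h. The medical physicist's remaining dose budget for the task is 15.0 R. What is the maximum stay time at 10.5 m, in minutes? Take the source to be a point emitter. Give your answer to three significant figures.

149 min

Using I₁d₁² = I₂d₂², rate at 10.5 m:
(2.93/10.5)² = 0.07787, so 77.7 × 0.07787 = 6.050 R/h.
Stay time = 15.0 R ÷ 6.050 R/h = 2.479 h = 148.7 min.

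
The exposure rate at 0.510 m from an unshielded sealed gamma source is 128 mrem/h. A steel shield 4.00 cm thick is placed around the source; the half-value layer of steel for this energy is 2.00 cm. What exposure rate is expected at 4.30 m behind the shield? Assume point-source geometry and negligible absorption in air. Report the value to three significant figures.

0.450 mrem/h

Distance alone: 128 × (0.510/4.30)² = 128 × 0.01407 = 1.801 mrem/h.
Shield: 4.00/2.00 = 2.000 half-value layers → attenuation 2^(−2.000) = 0.2500.
Combined: 1.801 × 0.2500 = 0.4502 mrem/h.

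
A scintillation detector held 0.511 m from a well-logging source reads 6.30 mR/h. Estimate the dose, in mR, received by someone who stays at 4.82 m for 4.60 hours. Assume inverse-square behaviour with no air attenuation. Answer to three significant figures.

Intensity scales as (d₁/d₂)², so rate at 4.82 m:
6.30 × (0.511/4.82)² = 6.30 × 0.01124 = 0.07081 mR/h.
Dose = rate × time = 0.07081 mR/h × 4.600 h = 0.3257 mR.

0.326 mR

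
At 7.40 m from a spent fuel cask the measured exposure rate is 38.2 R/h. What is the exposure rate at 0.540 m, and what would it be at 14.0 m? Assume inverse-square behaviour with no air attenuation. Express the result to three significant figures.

Using I₁d₁² = I₂d₂²,
At 0.540 m: (7.40/0.540)² = 187.8, so 38.2 × 187.8 = 7174 R/h
At 14.0 m: 7174 × (0.540/14.0)² = 7174 × 0.001488 = 10.67 R/h.

7170 R/h; 10.7 R/h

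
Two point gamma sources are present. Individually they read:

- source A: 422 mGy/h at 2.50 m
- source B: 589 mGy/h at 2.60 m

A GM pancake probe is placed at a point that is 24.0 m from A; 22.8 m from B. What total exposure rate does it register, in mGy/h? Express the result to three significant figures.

12.2 mGy/h

Each source contributes Iᵢ·(dᵢ/rᵢ)²; contributions add.
A: 422 × (2.50/24.0)² = 4.579 mGy/h
B: 589 × (2.60/22.8)² = 7.659 mGy/h
Total = 4.579 + 7.659 = 12.24 mGy/h.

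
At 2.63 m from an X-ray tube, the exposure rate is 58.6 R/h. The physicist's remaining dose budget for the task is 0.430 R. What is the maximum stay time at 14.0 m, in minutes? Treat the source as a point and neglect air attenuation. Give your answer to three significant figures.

12.5 min

Since intensity falls as 1/r², rate at 14.0 m:
58.6 × (2.63/14.0)² = 58.6 × 0.03529 = 2.068 R/h.
Stay time = 0.430 R ÷ 2.068 R/h = 0.2079 h = 12.47 min.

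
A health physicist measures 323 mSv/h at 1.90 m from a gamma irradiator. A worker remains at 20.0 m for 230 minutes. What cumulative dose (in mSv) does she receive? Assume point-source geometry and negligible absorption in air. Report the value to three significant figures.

Since intensity falls as 1/r², rate at 20.0 m:
323 × (1.90/20.0)² = 323 × 0.009025 = 2.915 mSv/h.
Dose = rate × time = 2.915 mSv/h × 3.833 h = 11.17 mSv.

11.2 mSv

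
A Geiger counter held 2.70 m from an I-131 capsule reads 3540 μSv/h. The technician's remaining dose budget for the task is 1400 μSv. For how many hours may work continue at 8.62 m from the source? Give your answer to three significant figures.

4.03 h

Using I₁d₁² = I₂d₂², rate at 8.62 m:
(2.70/8.62)² = 0.09811, so 3540 × 0.09811 = 347.3 μSv/h.
Stay time = 1400 μSv ÷ 347.3 μSv/h = 4.031 h.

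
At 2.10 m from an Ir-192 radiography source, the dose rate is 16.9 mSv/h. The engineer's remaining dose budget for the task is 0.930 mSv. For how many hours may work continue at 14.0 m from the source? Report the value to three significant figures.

By the inverse-square law, rate at 14.0 m:
16.9 × (2.10/14.0)² = 16.9 × 0.02250 = 0.3802 mSv/h.
Stay time = 0.930 mSv ÷ 0.3802 mSv/h = 2.446 h.

2.45 h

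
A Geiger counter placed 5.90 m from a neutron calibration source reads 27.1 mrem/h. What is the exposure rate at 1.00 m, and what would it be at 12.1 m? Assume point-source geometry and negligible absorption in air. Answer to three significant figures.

943 mrem/h; 6.44 mrem/h

Applying the 1/r² law,
At 1.00 m: 27.1 × (5.90/1.00)² = 27.1 × 34.81 = 943.4 mrem/h
At 12.1 m: (1.00/12.1)² = 0.006830, so 943.4 × 0.006830 = 6.443 mrem/h.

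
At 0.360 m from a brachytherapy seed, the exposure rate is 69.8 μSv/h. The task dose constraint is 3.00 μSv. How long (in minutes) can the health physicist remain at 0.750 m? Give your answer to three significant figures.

11.2 min

Using I₁d₁² = I₂d₂², rate at 0.750 m:
69.8 × (0.360/0.750)² = 69.8 × 0.2304 = 16.08 μSv/h.
Stay time = 3.00 μSv ÷ 16.08 μSv/h = 0.1866 h = 11.20 min.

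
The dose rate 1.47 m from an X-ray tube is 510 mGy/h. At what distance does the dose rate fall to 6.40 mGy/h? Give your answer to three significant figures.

Applying the 1/r² law, d₂ = d₁·√(I₁/I₂).
I₁/I₂ = 510/6.40 = 79.69, so d₂ = 1.47 × √79.69 = 13.12 m.

13.1 m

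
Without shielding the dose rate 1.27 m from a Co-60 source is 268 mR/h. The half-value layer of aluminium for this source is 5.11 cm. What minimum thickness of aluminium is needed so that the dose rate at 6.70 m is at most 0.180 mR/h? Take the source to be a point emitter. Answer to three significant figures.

29.3 cm

At 6.70 m, distance alone gives (1.27/6.70)² = 0.03593, so 268 × 0.03593 = 9.629 mR/h.
Further attenuation needed: 9.629/0.180 = 53.49.
n = log₂(53.49) = 5.741 half-value layers.
Thickness = 5.741 × 5.11 cm = 29.34 cm.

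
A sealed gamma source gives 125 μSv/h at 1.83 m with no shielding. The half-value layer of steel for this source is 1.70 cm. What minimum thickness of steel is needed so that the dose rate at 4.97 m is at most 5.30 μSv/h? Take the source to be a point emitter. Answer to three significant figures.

At 4.97 m, distance alone gives (1.83/4.97)² = 0.1356, so 125 × 0.1356 = 16.95 μSv/h.
Further attenuation needed: 16.95/5.30 = 3.198.
n = log₂(3.198) = 1.677 half-value layers.
Thickness = 1.677 × 1.70 cm = 2.851 cm.

2.85 cm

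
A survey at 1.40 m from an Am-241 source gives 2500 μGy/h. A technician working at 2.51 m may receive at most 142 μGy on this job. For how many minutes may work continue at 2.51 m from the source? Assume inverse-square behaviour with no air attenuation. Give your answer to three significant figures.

By the inverse-square law, rate at 2.51 m:
(1.40/2.51)² = 0.3111, so 2500 × 0.3111 = 777.8 μGy/h.
Stay time = 142 μGy ÷ 777.8 μGy/h = 0.1826 h = 10.96 min.

11.0 min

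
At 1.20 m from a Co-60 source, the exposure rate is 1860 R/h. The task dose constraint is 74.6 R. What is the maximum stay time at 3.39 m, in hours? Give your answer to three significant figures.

Applying the 1/r² law, rate at 3.39 m:
(1.20/3.39)² = 0.1253, so 1860 × 0.1253 = 233.1 R/h.
Stay time = 74.6 R ÷ 233.1 R/h = 0.3200 h.

0.320 h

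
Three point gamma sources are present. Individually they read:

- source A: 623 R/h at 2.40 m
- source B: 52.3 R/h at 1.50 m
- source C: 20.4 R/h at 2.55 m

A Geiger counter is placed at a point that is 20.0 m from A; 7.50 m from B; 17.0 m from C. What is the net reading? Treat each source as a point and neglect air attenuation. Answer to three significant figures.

11.5 R/h

By superposition, sum each source's inverse-square contribution:
A: 623 × (2.40/20.0)² = 8.971 R/h
B: 52.3 × (1.50/7.50)² = 2.092 R/h
C: 20.4 × (2.55/17.0)² = 0.4590 R/h
Total = 8.971 + 2.092 + 0.4590 = 11.52 R/h.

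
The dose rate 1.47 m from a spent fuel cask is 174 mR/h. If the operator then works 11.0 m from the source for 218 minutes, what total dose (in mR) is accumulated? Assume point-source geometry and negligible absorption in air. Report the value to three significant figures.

11.3 mR

Using I₁d₁² = I₂d₂², rate at 11.0 m:
174 × (1.47/11.0)² = 174 × 0.01786 = 3.108 mR/h.
Dose = rate × time = 3.108 mR/h × 3.633 h = 11.29 mR.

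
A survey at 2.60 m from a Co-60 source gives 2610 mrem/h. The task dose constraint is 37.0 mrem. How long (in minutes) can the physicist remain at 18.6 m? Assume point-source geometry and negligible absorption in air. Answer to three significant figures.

Since intensity falls as 1/r², rate at 18.6 m:
2610 × (2.60/18.6)² = 2610 × 0.01954 = 51.00 mrem/h.
Stay time = 37.0 mrem ÷ 51.00 mrem/h = 0.7255 h = 43.53 min.

43.5 min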